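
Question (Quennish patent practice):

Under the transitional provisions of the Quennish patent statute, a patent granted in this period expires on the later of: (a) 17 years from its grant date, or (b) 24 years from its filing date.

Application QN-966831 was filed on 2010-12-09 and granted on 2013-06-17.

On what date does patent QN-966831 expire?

(a) grant + 17 years → 17 June 2030.
(b) filing + 24 years → 9 December 2034.
Later of the two: 9 December 2034.

2034-12-09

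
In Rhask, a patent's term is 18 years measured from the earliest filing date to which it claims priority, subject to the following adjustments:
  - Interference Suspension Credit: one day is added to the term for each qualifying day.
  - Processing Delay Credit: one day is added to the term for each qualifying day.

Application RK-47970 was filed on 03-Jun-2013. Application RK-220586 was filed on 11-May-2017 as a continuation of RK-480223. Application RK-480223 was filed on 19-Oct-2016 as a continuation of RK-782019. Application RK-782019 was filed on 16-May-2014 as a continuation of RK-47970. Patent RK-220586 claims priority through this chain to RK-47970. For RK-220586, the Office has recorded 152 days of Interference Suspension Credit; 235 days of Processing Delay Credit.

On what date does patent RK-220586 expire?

Earliest priority filing: 3 June 2013.
Base term: 3 June 2013 + 18 years → 3 June 2031.
Interference Suspension Credit: +152 days → 2 November 2031.
Processing Delay Credit: +235 days → 24 June 2032.

2032-06-24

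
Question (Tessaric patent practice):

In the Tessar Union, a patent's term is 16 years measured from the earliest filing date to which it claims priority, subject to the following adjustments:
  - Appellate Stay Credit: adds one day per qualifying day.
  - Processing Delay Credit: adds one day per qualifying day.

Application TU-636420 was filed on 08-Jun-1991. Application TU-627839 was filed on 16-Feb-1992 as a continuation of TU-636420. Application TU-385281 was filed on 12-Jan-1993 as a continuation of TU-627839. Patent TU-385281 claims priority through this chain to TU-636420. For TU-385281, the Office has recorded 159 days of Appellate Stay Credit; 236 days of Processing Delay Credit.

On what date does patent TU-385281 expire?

Earliest priority filing: 8 June 1991.
Base term: 8 June 1991 + 16 years → 8 June 2007.
Appellate Stay Credit: +159 days → 14 November 2007.
Processing Delay Credit: +236 days → 7 July 2008.

July 7, 2008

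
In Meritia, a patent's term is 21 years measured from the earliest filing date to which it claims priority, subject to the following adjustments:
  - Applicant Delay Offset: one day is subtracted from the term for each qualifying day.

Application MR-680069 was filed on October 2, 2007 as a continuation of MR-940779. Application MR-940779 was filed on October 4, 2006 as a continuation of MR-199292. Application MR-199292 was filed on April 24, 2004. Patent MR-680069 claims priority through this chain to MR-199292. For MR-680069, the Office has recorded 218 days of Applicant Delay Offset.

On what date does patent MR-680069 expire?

2024-09-18

Earliest priority filing: 24 April 2004.
Base term: 24 April 2004 + 21 years → 24 April 2025.
Applicant Delay Offset: −218 days → 18 September 2024.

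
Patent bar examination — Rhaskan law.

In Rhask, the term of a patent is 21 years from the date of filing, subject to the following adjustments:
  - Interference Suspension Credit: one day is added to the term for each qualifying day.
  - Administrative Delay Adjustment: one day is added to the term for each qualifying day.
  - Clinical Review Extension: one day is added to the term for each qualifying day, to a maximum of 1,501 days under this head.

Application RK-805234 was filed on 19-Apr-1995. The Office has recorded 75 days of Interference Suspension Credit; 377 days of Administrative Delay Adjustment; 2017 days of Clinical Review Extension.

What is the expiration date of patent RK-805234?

Base term: filing date + 21 years → 19 April 2016.
Interference Suspension Credit: +75 days → 3 July 2016.
Administrative Delay Adjustment: +377 days → 15 July 2017.
Clinical Review Extension: 2017 days claimed exceeds the 1501-day cap, so +1501 days → 24 August 2021.

August 24, 2021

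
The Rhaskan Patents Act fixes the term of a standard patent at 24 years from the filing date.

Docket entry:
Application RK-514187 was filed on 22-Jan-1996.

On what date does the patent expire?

January 22, 2020

Filing date + 24 years → 22 January 2020.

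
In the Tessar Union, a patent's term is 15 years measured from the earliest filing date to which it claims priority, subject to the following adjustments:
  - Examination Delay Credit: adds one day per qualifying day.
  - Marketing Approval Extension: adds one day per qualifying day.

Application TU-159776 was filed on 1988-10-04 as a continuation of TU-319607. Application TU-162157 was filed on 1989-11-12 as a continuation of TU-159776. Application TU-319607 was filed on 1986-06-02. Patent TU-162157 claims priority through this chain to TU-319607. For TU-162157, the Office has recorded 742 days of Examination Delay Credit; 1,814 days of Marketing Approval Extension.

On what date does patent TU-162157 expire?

June 1, 2008

Earliest priority filing: 2 June 1986.
Base term: 2 June 1986 + 15 years → 2 June 2001.
Examination Delay Credit: +742 days → 14 June 2003.
Marketing Approval Extension: +1814 days → 1 June 2008.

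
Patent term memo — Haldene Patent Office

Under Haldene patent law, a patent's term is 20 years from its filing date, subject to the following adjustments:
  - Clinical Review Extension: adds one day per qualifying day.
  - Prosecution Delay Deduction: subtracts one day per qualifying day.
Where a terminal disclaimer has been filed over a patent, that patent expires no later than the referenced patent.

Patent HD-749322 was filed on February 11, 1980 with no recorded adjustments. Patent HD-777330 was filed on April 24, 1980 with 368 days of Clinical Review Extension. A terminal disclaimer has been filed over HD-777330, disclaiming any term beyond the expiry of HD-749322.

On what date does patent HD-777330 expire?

2000-02-11

Natural term of HD-777330:
  Base: filing + 20 years → 24 April 2000.
  Clinical Review Extension: +368 days → 27 April 2001.
Expiry of referenced patent HD-749322:
  Base: filing + 20 years → 11 February 2000.
Terminal disclaimer: HD-777330 expires on the earlier of 27 April 2001 and 11 February 2000.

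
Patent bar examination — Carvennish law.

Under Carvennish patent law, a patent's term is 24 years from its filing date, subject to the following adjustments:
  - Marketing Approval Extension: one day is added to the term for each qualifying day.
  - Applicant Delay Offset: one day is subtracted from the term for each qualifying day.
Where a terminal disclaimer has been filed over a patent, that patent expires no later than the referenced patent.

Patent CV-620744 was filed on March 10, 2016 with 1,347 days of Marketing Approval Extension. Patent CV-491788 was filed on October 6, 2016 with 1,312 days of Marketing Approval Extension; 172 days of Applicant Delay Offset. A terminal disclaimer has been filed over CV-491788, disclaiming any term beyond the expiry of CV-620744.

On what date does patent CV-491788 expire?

2043-11-17

Natural term of CV-491788:
  Base: filing + 24 years → 6 October 2040.
  Marketing Approval Extension: +1312 days → 10 May 2044.
  Applicant Delay Offset: −172 days → 20 November 2043.
Expiry of referenced patent CV-620744:
  Base: filing + 24 years → 10 March 2040.
  Marketing Approval Extension: +1347 days → 17 November 2043.
Terminal disclaimer: CV-491788 expires on the earlier of 20 November 2043 and 17 November 2043.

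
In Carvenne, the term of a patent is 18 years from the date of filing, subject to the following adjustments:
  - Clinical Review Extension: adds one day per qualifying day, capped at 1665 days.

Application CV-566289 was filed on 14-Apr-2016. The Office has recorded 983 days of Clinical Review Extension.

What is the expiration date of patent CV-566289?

Base term: filing date + 18 years → 14 April 2034.
Clinical Review Extension: 983 days (within the 1665-day cap) → +983 days → 22 December 2036.

2036-12-22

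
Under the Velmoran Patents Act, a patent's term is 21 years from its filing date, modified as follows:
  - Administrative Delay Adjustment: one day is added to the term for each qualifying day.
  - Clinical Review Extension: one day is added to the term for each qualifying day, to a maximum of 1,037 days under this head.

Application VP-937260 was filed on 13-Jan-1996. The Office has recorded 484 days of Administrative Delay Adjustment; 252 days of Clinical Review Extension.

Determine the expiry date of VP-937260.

Base term: filing date + 21 years → 13 January 2017.
Administrative Delay Adjustment: +484 days → 12 May 2018.
Clinical Review Extension: 252 days (within the 1037-day cap) → +252 days → 19 January 2019.

January 19, 2019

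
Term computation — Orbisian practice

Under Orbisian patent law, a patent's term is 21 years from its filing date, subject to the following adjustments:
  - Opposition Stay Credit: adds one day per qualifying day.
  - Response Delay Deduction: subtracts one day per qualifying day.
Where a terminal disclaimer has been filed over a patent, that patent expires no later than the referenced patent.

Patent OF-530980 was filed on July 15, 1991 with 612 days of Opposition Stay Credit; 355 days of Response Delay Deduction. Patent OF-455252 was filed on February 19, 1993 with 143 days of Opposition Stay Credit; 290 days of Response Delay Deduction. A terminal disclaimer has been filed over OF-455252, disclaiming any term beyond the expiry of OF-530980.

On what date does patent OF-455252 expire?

March 29, 2013

Natural term of OF-455252:
  Base: filing + 21 years → 19 February 2014.
  Opposition Stay Credit: +143 days → 12 July 2014.
  Response Delay Deduction: −290 days → 25 September 2013.
Expiry of referenced patent OF-530980:
  Base: filing + 21 years → 15 July 2012.
  Opposition Stay Credit: +612 days → 19 March 2014.
  Response Delay Deduction: −355 days → 29 March 2013.
Terminal disclaimer: OF-455252 expires on the earlier of 25 September 2013 and 29 March 2013.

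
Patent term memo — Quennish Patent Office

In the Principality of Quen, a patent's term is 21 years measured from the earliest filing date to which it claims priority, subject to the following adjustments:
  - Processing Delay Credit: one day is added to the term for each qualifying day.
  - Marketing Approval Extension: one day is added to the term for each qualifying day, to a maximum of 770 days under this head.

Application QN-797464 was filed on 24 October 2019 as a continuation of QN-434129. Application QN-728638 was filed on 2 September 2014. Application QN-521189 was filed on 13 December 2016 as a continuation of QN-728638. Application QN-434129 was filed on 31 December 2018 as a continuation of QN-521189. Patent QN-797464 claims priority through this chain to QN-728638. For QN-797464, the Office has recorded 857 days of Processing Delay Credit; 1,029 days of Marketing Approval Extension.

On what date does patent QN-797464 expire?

2040-02-15

Earliest priority filing: 2 September 2014.
Base term: 2 September 2014 + 21 years → 2 September 2035.
Processing Delay Credit: +857 days → 6 January 2038.
Marketing Approval Extension: 1029 days claimed exceeds the 770-day cap, so +770 days → 15 February 2040.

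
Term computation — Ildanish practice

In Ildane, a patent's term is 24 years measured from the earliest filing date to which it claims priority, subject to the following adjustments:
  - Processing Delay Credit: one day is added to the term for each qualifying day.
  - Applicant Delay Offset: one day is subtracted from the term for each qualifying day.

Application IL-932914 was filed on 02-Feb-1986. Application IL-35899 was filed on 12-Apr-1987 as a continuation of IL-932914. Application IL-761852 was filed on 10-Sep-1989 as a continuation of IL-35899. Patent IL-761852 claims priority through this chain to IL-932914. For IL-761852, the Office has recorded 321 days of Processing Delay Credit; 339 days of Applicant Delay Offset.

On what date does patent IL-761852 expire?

Earliest priority filing: 2 February 1986.
Base term: 2 February 1986 + 24 years → 2 February 2010.
Processing Delay Credit: +321 days → 20 December 2010.
Applicant Delay Offset: −339 days → 15 January 2010.

2010-01-15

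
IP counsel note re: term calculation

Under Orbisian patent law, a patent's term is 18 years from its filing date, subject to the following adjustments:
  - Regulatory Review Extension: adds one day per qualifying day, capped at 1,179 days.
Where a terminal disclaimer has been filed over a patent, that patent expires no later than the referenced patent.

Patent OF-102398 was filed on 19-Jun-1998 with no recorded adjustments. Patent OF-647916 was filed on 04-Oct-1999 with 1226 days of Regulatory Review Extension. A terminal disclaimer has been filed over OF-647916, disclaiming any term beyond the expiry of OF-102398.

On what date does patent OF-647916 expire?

June 19, 2016

Natural term of OF-647916:
  Base: filing + 18 years → 4 October 2017.
  Regulatory Review Extension: 1226 days claimed exceeds the 1179-day cap, so +1179 days → 26 December 2020.
Expiry of referenced patent OF-102398:
  Base: filing + 18 years → 19 June 2016.
Terminal disclaimer: OF-647916 expires on the earlier of 26 December 2020 and 19 June 2016.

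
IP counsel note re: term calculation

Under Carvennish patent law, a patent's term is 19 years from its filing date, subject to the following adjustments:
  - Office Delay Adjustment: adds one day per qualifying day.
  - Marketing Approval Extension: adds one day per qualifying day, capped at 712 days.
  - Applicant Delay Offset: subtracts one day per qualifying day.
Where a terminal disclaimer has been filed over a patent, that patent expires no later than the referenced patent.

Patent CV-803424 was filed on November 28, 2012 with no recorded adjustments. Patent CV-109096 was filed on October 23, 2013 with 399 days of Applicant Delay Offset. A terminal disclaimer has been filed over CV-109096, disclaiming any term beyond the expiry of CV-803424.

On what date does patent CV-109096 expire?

2031-09-20

Natural term of CV-109096:
  Base: filing + 19 years → 23 October 2032.
  Applicant Delay Offset: −399 days → 20 September 2031.
Expiry of referenced patent CV-803424:
  Base: filing + 19 years → 28 November 2031.
Terminal disclaimer: CV-109096 expires on the earlier of 20 September 2031 and 28 November 2031.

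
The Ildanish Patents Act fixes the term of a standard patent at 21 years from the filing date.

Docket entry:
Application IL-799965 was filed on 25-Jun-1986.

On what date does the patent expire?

Filing date + 21 years → 25 June 2007.

2007-06-25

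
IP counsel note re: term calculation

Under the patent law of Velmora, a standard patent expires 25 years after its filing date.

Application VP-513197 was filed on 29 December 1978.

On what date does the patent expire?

December 29, 2003

Filing date + 25 years → 29 December 2003.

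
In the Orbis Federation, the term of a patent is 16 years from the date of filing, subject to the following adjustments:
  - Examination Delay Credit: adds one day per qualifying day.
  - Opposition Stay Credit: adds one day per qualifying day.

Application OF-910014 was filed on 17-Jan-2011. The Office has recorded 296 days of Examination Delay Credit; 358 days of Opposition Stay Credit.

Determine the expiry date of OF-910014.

Base term: filing date + 16 years → 17 January 2027.
Examination Delay Credit: +296 days → 9 November 2027.
Opposition Stay Credit: +358 days → 1 November 2028.

November 1, 2028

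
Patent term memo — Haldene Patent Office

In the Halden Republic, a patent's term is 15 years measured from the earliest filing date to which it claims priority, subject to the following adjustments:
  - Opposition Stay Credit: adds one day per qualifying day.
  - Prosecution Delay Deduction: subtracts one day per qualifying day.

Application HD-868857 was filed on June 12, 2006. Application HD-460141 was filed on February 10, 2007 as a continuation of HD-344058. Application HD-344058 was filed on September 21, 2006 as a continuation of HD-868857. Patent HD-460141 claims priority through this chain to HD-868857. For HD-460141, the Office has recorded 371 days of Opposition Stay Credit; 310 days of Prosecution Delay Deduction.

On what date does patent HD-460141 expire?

Earliest priority filing: 12 June 2006.
Base term: 12 June 2006 + 15 years → 12 June 2021.
Opposition Stay Credit: +371 days → 18 June 2022.
Prosecution Delay Deduction: −310 days → 12 August 2021.

2021-08-12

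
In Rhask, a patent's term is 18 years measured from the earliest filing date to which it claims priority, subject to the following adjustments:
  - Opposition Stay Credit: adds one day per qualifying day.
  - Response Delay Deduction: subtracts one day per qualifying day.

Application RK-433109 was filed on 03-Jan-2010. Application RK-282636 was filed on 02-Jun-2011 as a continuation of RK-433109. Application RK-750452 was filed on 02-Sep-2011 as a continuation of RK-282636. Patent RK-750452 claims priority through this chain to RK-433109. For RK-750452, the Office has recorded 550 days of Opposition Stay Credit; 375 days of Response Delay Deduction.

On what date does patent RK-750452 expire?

June 26, 2028

Earliest priority filing: 3 January 2010.
Base term: 3 January 2010 + 18 years → 3 January 2028.
Opposition Stay Credit: +550 days → 6 July 2029.
Response Delay Deduction: −375 days → 26 June 2028.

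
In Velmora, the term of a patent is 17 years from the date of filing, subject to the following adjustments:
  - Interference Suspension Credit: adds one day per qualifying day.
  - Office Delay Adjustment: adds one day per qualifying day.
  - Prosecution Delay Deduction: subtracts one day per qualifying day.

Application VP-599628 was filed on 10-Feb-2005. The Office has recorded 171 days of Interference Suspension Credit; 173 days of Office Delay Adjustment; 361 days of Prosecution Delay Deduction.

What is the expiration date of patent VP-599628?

Base term: filing date + 17 years → 10 February 2022.
Interference Suspension Credit: +171 days → 31 July 2022.
Office Delay Adjustment: +173 days → 20 January 2023.
Prosecution Delay Deduction: −361 days → 24 January 2022.

2022-01-24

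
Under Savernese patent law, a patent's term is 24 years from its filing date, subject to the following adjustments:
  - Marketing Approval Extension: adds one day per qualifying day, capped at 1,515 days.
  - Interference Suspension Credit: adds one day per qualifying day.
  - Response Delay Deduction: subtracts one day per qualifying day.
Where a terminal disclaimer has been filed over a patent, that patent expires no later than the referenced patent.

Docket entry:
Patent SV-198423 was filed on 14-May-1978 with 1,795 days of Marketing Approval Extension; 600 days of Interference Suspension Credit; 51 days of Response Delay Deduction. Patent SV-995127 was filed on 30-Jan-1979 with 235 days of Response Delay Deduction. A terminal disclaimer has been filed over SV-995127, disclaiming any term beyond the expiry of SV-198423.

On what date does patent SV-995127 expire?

Natural term of SV-995127:
  Base: filing + 24 years → 30 January 2003.
  Response Delay Deduction: −235 days → 9 June 2002.
Expiry of referenced patent SV-198423:
  Base: filing + 24 years → 14 May 2002.
  Marketing Approval Extension: 1795 days claimed exceeds the 1515-day cap, so +1515 days → 7 July 2006.
  Interference Suspension Credit: +600 days → 27 February 2008.
  Response Delay Deduction: −51 days → 7 January 2008.
Terminal disclaimer: SV-995127 expires on the earlier of 9 June 2002 and 7 January 2008.

2002-06-09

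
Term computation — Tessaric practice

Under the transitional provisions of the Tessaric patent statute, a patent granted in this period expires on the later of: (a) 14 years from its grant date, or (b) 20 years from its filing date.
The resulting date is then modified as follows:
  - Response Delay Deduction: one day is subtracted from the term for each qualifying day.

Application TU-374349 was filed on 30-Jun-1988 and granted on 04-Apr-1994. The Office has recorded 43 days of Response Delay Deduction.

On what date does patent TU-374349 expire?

(a) grant + 14 years → 4 April 2008.
(b) filing + 20 years → 30 June 2008.
Later of the two: 30 June 2008.
Response Delay Deduction: −43 days → 18 May 2008.

2008-05-18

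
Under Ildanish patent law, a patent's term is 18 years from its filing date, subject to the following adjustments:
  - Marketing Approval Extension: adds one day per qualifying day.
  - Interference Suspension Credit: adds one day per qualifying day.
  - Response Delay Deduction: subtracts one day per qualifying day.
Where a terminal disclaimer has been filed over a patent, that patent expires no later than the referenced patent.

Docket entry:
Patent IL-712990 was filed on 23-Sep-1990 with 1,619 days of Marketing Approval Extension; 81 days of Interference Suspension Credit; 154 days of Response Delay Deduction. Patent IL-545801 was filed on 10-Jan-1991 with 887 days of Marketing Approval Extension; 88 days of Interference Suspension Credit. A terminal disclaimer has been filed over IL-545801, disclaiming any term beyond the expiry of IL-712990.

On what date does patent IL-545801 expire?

2011-09-12

Natural term of IL-545801:
  Base: filing + 18 years → 10 January 2009.
  Marketing Approval Extension: +887 days → 16 June 2011.
  Interference Suspension Credit: +88 days → 12 September 2011.
Expiry of referenced patent IL-712990:
  Base: filing + 18 years → 23 September 2008.
  Marketing Approval Extension: +1619 days → 28 February 2013.
  Interference Suspension Credit: +81 days → 20 May 2013.
  Response Delay Deduction: −154 days → 17 December 2012.
Terminal disclaimer: IL-545801 expires on the earlier of 12 September 2011 and 17 December 2012.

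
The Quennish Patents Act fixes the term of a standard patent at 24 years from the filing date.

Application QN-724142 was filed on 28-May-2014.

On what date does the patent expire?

Filing date + 24 years → 28 May 2038.

May 28, 2038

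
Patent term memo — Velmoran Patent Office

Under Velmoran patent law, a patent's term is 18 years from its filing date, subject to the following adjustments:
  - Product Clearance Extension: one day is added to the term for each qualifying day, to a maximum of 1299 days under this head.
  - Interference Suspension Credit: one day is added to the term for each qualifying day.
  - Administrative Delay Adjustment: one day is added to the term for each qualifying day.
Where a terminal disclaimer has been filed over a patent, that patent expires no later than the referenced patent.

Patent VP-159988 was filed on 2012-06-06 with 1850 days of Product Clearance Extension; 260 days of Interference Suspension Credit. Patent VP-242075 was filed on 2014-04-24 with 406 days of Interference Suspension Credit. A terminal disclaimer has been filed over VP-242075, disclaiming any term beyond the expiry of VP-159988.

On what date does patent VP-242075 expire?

June 4, 2033

Natural term of VP-242075:
  Base: filing + 18 years → 24 April 2032.
  Interference Suspension Credit: +406 days → 4 June 2033.
Expiry of referenced patent VP-159988:
  Base: filing + 18 years → 6 June 2030.
  Product Clearance Extension: 1850 days claimed exceeds the 1299-day cap, so +1299 days → 26 December 2033.
  Interference Suspension Credit: +260 days → 12 September 2034.
Terminal disclaimer: VP-242075 expires on the earlier of 4 June 2033 and 12 September 2034.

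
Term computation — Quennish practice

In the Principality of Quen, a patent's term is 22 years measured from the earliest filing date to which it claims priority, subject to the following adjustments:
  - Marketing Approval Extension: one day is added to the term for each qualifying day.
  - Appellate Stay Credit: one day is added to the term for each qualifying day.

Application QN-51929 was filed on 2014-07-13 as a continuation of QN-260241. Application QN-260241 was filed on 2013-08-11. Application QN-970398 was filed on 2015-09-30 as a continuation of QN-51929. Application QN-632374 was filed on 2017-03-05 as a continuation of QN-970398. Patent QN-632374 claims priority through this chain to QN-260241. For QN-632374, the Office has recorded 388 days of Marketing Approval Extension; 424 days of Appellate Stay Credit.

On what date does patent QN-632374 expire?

Earliest priority filing: 11 August 2013.
Base term: 11 August 2013 + 22 years → 11 August 2035.
Marketing Approval Extension: +388 days → 2 September 2036.
Appellate Stay Credit: +424 days → 31 October 2037.

October 31, 2037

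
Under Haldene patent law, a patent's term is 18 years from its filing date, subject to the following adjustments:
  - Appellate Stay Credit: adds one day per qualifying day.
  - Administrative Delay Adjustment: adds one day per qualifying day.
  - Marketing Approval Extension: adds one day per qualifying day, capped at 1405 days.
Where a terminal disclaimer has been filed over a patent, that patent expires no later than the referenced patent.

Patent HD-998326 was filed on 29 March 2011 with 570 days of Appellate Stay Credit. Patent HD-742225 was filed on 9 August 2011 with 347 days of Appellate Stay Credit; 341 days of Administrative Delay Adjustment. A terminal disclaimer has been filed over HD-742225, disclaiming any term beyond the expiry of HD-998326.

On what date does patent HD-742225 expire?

October 20, 2030

Natural term of HD-742225:
  Base: filing + 18 years → 9 August 2029.
  Appellate Stay Credit: +347 days → 22 July 2030.
  Administrative Delay Adjustment: +341 days → 28 June 2031.
Expiry of referenced patent HD-998326:
  Base: filing + 18 years → 29 March 2029.
  Appellate Stay Credit: +570 days → 20 October 2030.
Terminal disclaimer: HD-742225 expires on the earlier of 28 June 2031 and 20 October 2030.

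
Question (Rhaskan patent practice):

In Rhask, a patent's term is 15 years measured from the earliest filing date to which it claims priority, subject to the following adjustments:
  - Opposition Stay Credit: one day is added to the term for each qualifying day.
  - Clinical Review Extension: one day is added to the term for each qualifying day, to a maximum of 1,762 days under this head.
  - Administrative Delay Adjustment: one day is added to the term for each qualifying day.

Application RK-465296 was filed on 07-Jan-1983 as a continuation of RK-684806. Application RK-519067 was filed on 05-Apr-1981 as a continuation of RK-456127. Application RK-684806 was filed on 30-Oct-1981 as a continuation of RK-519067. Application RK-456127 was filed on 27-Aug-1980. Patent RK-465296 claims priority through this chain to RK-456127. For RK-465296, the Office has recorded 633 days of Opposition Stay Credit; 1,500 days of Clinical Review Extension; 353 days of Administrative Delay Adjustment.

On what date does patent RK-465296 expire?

Earliest priority filing: 27 August 1980.
Base term: 27 August 1980 + 15 years → 27 August 1995.
Opposition Stay Credit: +633 days → 21 May 1997.
Clinical Review Extension: 1500 days (within the 1762-day cap) → +1500 days → 29 June 2001.
Administrative Delay Adjustment: +353 days → 17 June 2002.

June 17, 2002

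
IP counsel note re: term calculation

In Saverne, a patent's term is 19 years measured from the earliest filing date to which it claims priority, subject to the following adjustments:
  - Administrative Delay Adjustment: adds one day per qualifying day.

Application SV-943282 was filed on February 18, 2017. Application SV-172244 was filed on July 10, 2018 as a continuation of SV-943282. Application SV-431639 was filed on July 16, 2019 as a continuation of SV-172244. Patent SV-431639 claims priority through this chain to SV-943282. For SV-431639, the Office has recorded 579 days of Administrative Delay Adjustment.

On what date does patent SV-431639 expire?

September 19, 2037

Earliest priority filing: 18 February 2017.
Base term: 18 February 2017 + 19 years → 18 February 2036.
Administrative Delay Adjustment: +579 days → 19 September 2037.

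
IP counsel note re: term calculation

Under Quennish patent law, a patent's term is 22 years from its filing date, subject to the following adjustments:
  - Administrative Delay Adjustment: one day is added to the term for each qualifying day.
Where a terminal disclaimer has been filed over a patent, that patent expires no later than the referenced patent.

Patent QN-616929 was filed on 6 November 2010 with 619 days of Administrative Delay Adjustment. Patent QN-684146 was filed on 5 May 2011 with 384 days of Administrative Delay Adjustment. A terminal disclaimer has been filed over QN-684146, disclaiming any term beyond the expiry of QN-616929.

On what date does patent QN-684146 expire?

Natural term of QN-684146:
  Base: filing + 22 years → 5 May 2033.
  Administrative Delay Adjustment: +384 days → 24 May 2034.
Expiry of referenced patent QN-616929:
  Base: filing + 22 years → 6 November 2032.
  Administrative Delay Adjustment: +619 days → 18 July 2034.
Terminal disclaimer: QN-684146 expires on the earlier of 24 May 2034 and 18 July 2034.

2034-05-24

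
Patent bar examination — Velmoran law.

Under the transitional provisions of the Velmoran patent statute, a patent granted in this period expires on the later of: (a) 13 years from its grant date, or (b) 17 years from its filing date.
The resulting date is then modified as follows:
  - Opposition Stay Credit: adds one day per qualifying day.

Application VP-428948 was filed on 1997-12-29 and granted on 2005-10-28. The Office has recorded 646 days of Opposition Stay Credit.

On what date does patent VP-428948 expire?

(a) grant + 13 years → 28 October 2018.
(b) filing + 17 years → 29 December 2014.
Later of the two: 28 October 2018.
Opposition Stay Credit: +646 days → 4 August 2020.

August 4, 2020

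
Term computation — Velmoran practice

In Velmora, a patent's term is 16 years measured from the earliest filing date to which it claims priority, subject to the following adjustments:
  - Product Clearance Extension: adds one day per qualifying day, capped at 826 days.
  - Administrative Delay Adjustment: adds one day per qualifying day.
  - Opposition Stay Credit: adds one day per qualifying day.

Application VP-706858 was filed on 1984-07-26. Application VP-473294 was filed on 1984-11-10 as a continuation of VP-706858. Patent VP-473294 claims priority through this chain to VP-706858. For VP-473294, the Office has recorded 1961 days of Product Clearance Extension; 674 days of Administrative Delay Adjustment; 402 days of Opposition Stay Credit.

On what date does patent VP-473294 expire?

Earliest priority filing: 26 July 1984.
Base term: 26 July 1984 + 16 years → 26 July 2000.
Product Clearance Extension: 1961 days claimed exceeds the 826-day cap, so +826 days → 30 October 2002.
Administrative Delay Adjustment: +674 days → 3 September 2004.
Opposition Stay Credit: +402 days → 10 October 2005.

October 10, 2005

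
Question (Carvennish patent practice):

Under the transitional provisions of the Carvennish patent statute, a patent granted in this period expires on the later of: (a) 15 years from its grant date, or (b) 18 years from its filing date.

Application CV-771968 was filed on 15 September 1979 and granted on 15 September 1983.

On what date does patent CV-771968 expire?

1998-09-15

(a) grant + 15 years → 15 September 1998.
(b) filing + 18 years → 15 September 1997.
Later of the two: 15 September 1998.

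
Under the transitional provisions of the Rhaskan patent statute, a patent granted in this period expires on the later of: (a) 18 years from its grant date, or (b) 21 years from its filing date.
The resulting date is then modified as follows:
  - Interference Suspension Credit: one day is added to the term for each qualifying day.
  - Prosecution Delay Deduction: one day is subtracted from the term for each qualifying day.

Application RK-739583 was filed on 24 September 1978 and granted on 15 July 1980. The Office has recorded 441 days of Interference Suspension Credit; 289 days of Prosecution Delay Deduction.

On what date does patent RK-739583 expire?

February 23, 2000

(a) grant + 18 years → 15 July 1998.
(b) filing + 21 years → 24 September 1999.
Later of the two: 24 September 1999.
Interference Suspension Credit: +441 days → 8 December 2000.
Prosecution Delay Deduction: −289 days → 23 February 2000.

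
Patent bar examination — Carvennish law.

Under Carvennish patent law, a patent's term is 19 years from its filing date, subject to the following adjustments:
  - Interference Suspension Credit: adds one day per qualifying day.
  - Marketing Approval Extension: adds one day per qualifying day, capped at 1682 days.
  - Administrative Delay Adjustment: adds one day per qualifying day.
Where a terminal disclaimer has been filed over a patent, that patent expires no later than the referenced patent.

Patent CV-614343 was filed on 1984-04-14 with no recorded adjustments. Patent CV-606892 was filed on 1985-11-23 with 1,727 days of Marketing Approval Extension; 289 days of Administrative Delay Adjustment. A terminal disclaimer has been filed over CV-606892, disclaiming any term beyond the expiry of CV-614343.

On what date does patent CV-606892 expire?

Natural term of CV-606892:
  Base: filing + 19 years → 23 November 2004.
  Marketing Approval Extension: 1727 days claimed exceeds the 1682-day cap, so +1682 days → 2 July 2009.
  Administrative Delay Adjustment: +289 days → 17 April 2010.
Expiry of referenced patent CV-614343:
  Base: filing + 19 years → 14 April 2003.
Terminal disclaimer: CV-606892 expires on the earlier of 17 April 2010 and 14 April 2003.

2003-04-14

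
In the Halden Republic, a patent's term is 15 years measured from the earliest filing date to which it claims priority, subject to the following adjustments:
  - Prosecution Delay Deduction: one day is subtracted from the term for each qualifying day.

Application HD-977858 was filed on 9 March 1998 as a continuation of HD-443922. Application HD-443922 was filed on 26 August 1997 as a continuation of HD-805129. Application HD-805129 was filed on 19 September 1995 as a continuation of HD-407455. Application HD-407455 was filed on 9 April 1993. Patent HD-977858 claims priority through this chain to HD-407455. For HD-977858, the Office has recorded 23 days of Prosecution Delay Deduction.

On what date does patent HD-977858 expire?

2008-03-17

Earliest priority filing: 9 April 1993.
Base term: 9 April 1993 + 15 years → 9 April 2008.
Prosecution Delay Deduction: −23 days → 17 March 2008.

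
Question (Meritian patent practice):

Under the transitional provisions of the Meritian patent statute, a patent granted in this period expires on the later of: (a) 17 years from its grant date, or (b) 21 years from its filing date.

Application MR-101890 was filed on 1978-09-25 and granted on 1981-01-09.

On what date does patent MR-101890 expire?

(a) grant + 17 years → 9 January 1998.
(b) filing + 21 years → 25 September 1999.
Later of the two: 25 September 1999.

1999-09-25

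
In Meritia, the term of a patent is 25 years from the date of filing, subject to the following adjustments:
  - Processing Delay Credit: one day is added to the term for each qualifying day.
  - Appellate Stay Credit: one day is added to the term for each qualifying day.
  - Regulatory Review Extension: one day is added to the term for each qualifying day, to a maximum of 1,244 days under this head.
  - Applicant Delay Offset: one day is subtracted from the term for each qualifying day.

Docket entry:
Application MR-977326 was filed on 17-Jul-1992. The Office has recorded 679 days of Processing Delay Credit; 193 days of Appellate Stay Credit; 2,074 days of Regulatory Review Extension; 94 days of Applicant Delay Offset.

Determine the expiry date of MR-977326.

2023-01-29

Base term: filing date + 25 years → 17 July 2017.
Processing Delay Credit: +679 days → 27 May 2019.
Appellate Stay Credit: +193 days → 6 December 2019.
Regulatory Review Extension: 2074 days claimed exceeds the 1244-day cap, so +1244 days → 3 May 2023.
Applicant Delay Offset: −94 days → 29 January 2023.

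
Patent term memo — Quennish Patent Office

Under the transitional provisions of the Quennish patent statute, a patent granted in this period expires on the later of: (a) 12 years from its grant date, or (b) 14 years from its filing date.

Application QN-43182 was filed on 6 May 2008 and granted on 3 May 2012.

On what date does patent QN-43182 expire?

2024-05-03

(a) grant + 12 years → 3 May 2024.
(b) filing + 14 years → 6 May 2022.
Later of the two: 3 May 2024.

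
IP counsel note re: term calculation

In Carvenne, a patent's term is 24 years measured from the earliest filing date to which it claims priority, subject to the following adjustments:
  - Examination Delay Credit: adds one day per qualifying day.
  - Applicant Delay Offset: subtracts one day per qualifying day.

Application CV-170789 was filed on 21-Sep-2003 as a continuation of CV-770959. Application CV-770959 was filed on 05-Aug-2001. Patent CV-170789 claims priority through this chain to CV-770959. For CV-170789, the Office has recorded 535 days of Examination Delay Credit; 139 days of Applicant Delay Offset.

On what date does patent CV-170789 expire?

Earliest priority filing: 5 August 2001.
Base term: 5 August 2001 + 24 years → 5 August 2025.
Examination Delay Credit: +535 days → 22 January 2027.
Applicant Delay Offset: −139 days → 5 September 2026.

September 5, 2026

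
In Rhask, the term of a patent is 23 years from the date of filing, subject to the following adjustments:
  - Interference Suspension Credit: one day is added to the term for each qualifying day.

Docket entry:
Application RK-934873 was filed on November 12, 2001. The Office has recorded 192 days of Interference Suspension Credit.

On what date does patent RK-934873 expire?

2025-05-23

Base term: filing date + 23 years → 12 November 2024.
Interference Suspension Credit: +192 days → 23 May 2025.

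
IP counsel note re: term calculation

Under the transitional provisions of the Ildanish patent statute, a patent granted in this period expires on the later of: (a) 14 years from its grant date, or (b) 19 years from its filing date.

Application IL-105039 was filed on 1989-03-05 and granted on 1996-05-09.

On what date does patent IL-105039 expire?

2010-05-09

(a) grant + 14 years → 9 May 2010.
(b) filing + 19 years → 5 March 2008.
Later of the two: 9 May 2010.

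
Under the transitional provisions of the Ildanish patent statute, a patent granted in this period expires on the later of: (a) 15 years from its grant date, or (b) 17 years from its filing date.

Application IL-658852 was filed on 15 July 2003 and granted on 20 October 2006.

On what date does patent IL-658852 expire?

2021-10-20

(a) grant + 15 years → 20 October 2021.
(b) filing + 17 years → 15 July 2020.
Later of the two: 20 October 2021.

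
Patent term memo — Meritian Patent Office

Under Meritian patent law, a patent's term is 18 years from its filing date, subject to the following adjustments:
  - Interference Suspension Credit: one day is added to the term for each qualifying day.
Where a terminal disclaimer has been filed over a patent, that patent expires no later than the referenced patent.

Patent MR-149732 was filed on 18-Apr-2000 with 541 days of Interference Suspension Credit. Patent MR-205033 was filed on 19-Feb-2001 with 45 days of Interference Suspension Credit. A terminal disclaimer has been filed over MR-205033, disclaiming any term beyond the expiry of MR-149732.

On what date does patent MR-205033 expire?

Natural term of MR-205033:
  Base: filing + 18 years → 19 February 2019.
  Interference Suspension Credit: +45 days → 5 April 2019.
Expiry of referenced patent MR-149732:
  Base: filing + 18 years → 18 April 2018.
  Interference Suspension Credit: +541 days → 11 October 2019.
Terminal disclaimer: MR-205033 expires on the earlier of 5 April 2019 and 11 October 2019.

2019-04-05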